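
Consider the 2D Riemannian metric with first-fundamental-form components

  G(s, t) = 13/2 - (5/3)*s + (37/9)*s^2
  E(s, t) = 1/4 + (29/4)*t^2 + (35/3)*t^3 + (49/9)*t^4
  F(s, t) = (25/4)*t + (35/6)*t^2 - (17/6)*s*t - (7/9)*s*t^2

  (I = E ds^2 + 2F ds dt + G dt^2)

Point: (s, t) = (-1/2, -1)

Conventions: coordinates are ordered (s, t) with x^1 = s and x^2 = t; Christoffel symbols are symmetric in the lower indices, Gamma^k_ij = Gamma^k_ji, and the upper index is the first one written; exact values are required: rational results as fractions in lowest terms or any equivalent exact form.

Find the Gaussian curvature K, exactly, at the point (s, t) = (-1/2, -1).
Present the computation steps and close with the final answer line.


E = 23/18, F = -13/9, G = 301/36, EG - F^2 = 619/72 at the point
E_s = 0, E_t = -23/18, F_s = 37/18, F_t = -43/9, G_s = -52/9, G_t = 0
E_tt = 59/6, F_st = -23/18, G_ss = 74/9
Compute both Brioschi determinants and normalise by (EG - F^2)^2.
M1 = [[-E_tt/2 + F_st - G_ss/2, E_s/2, F_s - E_t/2], [F_t - G_s/2, E, F], [G_t/2, F, G]] = [[-371/36, 0, 97/36], [-17/9, 23/18, -13/9], [0, -13/9, 301/36]]; det M1 = -1895345/23328
M2 = [[0, E_t/2, G_s/2], [E_t/2, E, F], [G_s/2, F, G]] = [[0, -23/36, -26/9], [-23/36, 23/18, -13/9], [-26/9, -13/9, 301/36]]; det M2 = -905533/46656
det M1 - det M2 = -320573/5184; K = -320573/5184 / (619/72)^2 = -320573/383161

Answer: K = -320573/383161


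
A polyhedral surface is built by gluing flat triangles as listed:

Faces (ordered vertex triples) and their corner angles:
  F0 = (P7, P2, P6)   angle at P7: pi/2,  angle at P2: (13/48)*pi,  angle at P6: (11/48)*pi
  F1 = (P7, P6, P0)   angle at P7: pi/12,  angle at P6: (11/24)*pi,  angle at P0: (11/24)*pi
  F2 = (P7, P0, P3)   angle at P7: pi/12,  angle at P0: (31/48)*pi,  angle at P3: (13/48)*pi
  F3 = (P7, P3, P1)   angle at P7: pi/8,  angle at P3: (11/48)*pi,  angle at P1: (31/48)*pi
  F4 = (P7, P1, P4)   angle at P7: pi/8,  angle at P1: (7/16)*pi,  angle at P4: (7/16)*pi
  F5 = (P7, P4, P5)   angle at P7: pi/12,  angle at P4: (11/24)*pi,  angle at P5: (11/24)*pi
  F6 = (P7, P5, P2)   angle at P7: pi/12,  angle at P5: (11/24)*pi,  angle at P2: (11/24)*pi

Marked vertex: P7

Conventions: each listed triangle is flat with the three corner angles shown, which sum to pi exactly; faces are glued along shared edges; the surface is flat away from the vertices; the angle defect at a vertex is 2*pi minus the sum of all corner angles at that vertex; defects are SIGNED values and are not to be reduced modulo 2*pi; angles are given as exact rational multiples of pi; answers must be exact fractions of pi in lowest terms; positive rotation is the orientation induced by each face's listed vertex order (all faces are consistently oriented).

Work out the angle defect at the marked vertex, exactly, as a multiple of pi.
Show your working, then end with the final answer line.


Sum of corner angles at P7: (13/12)*pi
defect = 2*pi - (13/12)*pi

Answer: defect(P7) = (11/12)*pi


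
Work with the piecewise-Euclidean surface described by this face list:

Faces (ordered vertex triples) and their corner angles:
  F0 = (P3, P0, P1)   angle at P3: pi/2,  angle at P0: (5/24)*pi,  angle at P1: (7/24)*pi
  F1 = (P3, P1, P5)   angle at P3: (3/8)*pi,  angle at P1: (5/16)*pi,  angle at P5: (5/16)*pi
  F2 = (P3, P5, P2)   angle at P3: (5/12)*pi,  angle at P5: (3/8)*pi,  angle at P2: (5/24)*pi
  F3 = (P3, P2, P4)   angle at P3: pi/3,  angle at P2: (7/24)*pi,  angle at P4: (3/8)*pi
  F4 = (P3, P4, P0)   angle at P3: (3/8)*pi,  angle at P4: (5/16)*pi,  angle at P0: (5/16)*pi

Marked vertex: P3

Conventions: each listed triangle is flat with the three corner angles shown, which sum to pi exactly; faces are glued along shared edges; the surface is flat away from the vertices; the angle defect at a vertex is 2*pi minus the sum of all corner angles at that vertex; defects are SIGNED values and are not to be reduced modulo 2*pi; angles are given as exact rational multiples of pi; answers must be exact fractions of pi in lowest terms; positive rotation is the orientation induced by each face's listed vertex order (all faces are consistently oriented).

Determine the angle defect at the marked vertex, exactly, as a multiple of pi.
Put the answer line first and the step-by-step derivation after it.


Answer: defect(P3) = 0

Sum of corner angles at P3: 2*pi
defect = 2*pi - 2*pi


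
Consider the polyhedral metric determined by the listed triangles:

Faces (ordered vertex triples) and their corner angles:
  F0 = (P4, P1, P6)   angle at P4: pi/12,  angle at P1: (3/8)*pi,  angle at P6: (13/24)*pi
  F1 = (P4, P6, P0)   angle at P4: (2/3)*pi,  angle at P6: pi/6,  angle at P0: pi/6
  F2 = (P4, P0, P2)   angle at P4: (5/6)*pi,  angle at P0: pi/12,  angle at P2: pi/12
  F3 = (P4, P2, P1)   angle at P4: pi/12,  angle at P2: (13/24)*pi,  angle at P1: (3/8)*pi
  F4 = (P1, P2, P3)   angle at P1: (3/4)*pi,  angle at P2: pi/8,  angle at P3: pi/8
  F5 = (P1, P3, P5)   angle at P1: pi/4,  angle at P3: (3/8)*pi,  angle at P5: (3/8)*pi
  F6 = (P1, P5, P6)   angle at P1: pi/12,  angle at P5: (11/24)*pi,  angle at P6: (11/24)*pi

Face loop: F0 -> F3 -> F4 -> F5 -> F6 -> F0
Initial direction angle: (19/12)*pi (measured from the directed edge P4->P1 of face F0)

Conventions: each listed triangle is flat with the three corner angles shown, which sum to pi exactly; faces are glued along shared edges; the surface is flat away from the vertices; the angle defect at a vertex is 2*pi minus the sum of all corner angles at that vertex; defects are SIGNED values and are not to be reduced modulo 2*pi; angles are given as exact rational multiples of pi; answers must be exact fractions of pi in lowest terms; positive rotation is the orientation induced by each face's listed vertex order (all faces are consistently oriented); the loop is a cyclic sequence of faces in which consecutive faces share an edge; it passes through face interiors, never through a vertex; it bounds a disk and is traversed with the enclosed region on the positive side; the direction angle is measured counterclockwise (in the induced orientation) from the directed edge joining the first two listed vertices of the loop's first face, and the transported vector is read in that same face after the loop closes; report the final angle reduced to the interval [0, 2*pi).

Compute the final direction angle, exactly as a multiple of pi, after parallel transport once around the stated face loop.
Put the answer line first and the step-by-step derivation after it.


Answer: final direction angle = (7/4)*pi

enclosed vertex P1: corner angles sum to (11/6)*pi, defect = 2*pi - (11/6)*pi = pi/6
adding the enclosed defects to the starting angle (mod 2*pi, induced orientation) gives the holonomy
final angle = (19/12)*pi + pi/6 = (7/4)*pi (mod 2*pi)


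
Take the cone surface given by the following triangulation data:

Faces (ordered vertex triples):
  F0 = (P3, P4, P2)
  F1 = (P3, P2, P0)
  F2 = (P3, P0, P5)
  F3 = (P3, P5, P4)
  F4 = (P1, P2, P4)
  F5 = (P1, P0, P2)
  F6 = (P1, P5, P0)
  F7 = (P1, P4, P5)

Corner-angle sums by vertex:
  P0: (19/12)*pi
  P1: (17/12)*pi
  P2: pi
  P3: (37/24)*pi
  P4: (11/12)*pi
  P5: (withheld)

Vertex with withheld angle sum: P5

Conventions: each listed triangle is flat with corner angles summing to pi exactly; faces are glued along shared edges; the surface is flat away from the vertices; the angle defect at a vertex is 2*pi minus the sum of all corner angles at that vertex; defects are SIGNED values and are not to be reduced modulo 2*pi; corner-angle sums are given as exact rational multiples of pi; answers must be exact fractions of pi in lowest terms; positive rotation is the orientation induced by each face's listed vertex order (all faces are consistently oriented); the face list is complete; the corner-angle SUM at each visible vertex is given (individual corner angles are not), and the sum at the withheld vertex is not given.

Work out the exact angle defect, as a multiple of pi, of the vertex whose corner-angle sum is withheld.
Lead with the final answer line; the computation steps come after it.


Answer: defect(P5) = (11/24)*pi

V = 6, E = 12, F = 8; chi = V - E + F = 2
Gauss-Bonnet: total defect = 2*pi*chi = 4*pi; visible defects sum to (85/24)*pi


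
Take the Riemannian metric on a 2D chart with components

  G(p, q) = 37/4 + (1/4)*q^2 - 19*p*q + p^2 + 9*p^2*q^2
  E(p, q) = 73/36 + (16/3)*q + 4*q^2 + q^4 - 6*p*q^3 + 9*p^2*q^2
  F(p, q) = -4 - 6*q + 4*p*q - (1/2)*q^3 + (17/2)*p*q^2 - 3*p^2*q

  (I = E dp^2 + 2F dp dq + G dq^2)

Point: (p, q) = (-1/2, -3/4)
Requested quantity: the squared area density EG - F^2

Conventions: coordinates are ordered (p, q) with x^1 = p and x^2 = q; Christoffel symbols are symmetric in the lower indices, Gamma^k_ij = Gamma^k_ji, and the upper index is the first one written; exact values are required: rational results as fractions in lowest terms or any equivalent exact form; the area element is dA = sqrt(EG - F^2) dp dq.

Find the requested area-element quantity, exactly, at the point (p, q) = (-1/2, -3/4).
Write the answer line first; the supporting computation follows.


Answer: EG - F^2 = 309689/147456

E = 1369/2304, F = 49/128, G = 121/32; EG - F^2 = 309689/147456


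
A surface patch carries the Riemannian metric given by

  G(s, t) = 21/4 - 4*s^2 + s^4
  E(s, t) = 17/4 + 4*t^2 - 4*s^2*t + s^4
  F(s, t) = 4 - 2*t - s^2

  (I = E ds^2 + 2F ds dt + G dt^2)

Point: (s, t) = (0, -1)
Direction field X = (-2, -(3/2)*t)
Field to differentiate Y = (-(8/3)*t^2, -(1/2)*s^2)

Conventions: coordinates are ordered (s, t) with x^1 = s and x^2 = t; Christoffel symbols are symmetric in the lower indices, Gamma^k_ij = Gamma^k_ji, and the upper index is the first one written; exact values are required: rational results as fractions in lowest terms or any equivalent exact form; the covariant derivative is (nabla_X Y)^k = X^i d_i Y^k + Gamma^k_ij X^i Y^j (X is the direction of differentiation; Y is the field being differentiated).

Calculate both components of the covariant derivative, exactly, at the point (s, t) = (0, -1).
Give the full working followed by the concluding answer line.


E = 33/4, F = 6, G = 21/4 at the point
E_s = 0, E_t = -8, F_s = 0, F_t = -2, G_s = 0, G_t = 0
EG - F^2 = 117/16;  g^inv = (16/117) * [[21/4, -6], [-6, 33/4]]
first-kind symbols [ij,l] = (1/2)(d_i g_jl + d_j g_il - d_l g_ij): [ss,s] = E_s/2 = 0, [ss,t] = F_s - E_t/2 = 4, [st,s] = E_t/2 = -4, [st,t] = G_s/2 = 0, [tt,s] = F_t - G_s/2 = -2, [tt,t] = G_t/2 = 0
Gamma^s_ij = (G*[ij,s] - F*[ij,t])/(EG - F^2), Gamma^t_ij = (E*[ij,t] - F*[ij,s])/(EG - F^2)
Gamma_sss = -128/39, Gamma_sst = -112/39, Gamma_stt = -56/39, Gamma_tss = 176/39, Gamma_tst = 128/39, Gamma_ttt = 64/39
X = (-2, 3/2), Y = (-8/3, 0) at the point

Answer: (nabla_X Y)^s = 232/117, (nabla_X Y)^t = 1280/117


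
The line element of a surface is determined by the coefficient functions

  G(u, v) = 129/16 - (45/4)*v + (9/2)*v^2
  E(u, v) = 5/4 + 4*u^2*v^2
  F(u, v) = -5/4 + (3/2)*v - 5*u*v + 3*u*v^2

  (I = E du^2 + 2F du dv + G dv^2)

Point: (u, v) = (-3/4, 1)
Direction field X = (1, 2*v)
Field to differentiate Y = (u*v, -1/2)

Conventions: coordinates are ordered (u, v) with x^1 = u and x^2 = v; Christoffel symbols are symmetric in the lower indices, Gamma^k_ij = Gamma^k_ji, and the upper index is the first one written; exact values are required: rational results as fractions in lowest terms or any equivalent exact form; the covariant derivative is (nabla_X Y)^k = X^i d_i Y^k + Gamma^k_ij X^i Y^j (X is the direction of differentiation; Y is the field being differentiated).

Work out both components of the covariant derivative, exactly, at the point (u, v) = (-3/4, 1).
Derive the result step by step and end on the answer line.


E = 7/2, F = 7/4, G = 21/16 at the point
E_u = -6, E_v = 9/2, F_u = -2, F_v = 3/4, G_u = 0, G_v = -9/4
EG - F^2 = 49/32;  g^inv = (32/49) * [[21/16, -7/4], [-7/4, 7/2]]
first-kind symbols [ij,l] = (1/2)(d_i g_jl + d_j g_il - d_l g_ij): [uu,u] = E_u/2 = -3, [uu,v] = F_u - E_v/2 = -17/4, [uv,u] = E_v/2 = 9/4, [uv,v] = G_u/2 = 0, [vv,u] = F_v - G_u/2 = 3/4, [vv,v] = G_v/2 = -9/8
Gamma^u_ij = (G*[ij,u] - F*[ij,v])/(EG - F^2), Gamma^v_ij = (E*[ij,v] - F*[ij,u])/(EG - F^2)
Gamma_uuu = 16/7, Gamma_uuv = 27/14, Gamma_uvv = 27/14, Gamma_vuu = -44/7, Gamma_vuv = -18/7, Gamma_vvv = -24/7
X = (1, 2), Y = (-3/4, -1/2) at the point

Answer: (nabla_X Y)^u = -8, (nabla_X Y)^v = 93/7


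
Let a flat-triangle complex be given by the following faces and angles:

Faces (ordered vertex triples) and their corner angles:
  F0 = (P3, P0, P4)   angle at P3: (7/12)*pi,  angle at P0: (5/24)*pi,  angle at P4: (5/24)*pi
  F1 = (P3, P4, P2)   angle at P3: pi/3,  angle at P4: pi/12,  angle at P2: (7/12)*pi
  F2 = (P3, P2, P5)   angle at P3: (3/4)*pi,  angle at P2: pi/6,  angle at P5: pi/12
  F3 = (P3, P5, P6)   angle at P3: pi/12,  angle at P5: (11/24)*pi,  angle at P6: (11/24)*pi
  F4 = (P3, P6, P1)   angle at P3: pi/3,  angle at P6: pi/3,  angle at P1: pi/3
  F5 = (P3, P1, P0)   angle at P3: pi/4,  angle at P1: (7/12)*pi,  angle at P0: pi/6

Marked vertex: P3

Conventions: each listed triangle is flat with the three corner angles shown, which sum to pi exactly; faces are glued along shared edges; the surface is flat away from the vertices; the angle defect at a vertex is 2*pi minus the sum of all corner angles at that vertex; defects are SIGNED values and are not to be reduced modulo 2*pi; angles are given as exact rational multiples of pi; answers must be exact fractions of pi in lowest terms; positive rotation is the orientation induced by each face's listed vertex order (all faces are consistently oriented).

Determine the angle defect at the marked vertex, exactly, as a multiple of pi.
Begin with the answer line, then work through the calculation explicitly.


Answer: defect(P3) = -pi/3

Sum of corner angles at P3: (7/3)*pi
defect = 2*pi - (7/3)*pi


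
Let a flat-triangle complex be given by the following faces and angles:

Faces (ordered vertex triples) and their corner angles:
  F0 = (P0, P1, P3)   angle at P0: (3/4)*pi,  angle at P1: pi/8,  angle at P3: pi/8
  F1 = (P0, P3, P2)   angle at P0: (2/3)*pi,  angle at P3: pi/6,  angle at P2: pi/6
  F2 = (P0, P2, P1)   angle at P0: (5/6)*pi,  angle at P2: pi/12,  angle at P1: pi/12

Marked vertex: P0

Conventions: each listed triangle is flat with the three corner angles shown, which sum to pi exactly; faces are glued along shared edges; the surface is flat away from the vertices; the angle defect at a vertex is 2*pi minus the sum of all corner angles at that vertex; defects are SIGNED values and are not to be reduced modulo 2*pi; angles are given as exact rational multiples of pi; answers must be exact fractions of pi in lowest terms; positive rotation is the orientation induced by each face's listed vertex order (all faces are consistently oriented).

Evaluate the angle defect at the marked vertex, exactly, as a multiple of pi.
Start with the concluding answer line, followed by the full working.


Answer: defect(P0) = -pi/4

Sum of corner angles at P0: (9/4)*pi
defect = 2*pi - (9/4)*pi


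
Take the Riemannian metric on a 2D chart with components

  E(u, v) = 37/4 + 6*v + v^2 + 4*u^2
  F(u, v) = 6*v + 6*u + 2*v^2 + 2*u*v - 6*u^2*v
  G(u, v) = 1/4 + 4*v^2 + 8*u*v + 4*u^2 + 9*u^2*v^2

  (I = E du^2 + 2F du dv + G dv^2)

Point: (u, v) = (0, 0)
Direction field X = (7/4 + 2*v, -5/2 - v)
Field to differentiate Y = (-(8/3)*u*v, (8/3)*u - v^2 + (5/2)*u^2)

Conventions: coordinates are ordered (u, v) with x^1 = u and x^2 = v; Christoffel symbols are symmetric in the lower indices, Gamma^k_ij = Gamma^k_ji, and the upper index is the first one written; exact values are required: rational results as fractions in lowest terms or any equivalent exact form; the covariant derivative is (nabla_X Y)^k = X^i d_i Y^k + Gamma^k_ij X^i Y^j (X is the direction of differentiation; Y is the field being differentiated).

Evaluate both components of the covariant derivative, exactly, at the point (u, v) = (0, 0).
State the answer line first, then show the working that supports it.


Answer: (nabla_X Y)^u = 0, (nabla_X Y)^v = 14/3

E = 37/4, F = 0, G = 1/4 at the point
E_u = 0, E_v = 6, F_u = 6, F_v = 6, G_u = 0, G_v = 0
EG - F^2 = 37/16;  g^inv = (16/37) * [[1/4, 0], [0, 37/4]]
first-kind symbols [ij,l] = (1/2)(d_i g_jl + d_j g_il - d_l g_ij): [uu,u] = E_u/2 = 0, [uu,v] = F_u - E_v/2 = 3, [uv,u] = E_v/2 = 3, [uv,v] = G_u/2 = 0, [vv,u] = F_v - G_u/2 = 6, [vv,v] = G_v/2 = 0
Gamma^u_ij = (G*[ij,u] - F*[ij,v])/(EG - F^2), Gamma^v_ij = (E*[ij,v] - F*[ij,u])/(EG - F^2)
Gamma_uuu = 0, Gamma_uuv = 12/37, Gamma_uvv = 24/37, Gamma_vuu = 12, Gamma_vuv = 0, Gamma_vvv = 0
X = (7/4, -5/2), Y = (0, 0) at the point


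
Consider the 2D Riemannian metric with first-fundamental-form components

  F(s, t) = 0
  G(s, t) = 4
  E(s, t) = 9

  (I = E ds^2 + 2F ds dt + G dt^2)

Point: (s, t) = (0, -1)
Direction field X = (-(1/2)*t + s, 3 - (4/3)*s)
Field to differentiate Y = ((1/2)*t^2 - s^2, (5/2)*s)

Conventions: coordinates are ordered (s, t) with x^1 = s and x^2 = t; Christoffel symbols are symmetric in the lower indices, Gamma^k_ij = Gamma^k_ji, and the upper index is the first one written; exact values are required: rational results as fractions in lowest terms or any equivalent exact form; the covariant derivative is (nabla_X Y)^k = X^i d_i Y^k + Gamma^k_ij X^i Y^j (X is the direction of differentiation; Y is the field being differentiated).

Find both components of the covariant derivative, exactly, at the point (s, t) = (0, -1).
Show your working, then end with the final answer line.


E = 9, F = 0, G = 4 at the point
E_s = 0, E_t = 0, F_s = 0, F_t = 0, G_s = 0, G_t = 0
EG - F^2 = 36;  g^inv = (1/36) * [[4, 0], [0, 9]]
first-kind symbols [ij,l] = (1/2)(d_i g_jl + d_j g_il - d_l g_ij): [ss,s] = E_s/2 = 0, [ss,t] = F_s - E_t/2 = 0, [st,s] = E_t/2 = 0, [st,t] = G_s/2 = 0, [tt,s] = F_t - G_s/2 = 0, [tt,t] = G_t/2 = 0
Gamma^s_ij = (G*[ij,s] - F*[ij,t])/(EG - F^2), Gamma^t_ij = (E*[ij,t] - F*[ij,s])/(EG - F^2)
Gamma_sss = 0, Gamma_sst = 0, Gamma_stt = 0, Gamma_tss = 0, Gamma_tst = 0, Gamma_ttt = 0
X = (1/2, 3), Y = (1/2, 0) at the point

Answer: (nabla_X Y)^s = -3, (nabla_X Y)^t = 5/4


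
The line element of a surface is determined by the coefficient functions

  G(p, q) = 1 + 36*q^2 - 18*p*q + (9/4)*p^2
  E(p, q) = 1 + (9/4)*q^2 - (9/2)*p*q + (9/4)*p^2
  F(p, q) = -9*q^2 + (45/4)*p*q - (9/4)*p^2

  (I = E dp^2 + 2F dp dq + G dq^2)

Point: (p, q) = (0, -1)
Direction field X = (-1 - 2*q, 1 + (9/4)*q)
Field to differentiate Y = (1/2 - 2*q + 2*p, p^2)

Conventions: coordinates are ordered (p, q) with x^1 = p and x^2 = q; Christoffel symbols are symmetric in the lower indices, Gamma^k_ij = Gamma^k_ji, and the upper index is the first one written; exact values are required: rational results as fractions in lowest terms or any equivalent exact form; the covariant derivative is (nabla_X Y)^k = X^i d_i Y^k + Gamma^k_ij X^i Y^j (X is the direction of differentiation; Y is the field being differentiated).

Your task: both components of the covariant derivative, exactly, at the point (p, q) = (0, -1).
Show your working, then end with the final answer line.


E = 13/4, F = -9, G = 37 at the point
E_p = 9/2, E_q = -9/2, F_p = -45/4, F_q = 18, G_p = 18, G_q = -72
EG - F^2 = 157/4;  g^inv = (4/157) * [[37, 9], [9, 13/4]]
first-kind symbols [ij,l] = (1/2)(d_i g_jl + d_j g_il - d_l g_ij): [pp,p] = E_p/2 = 9/4, [pp,q] = F_p - E_q/2 = -9, [pq,p] = E_q/2 = -9/4, [pq,q] = G_p/2 = 9, [qq,p] = F_q - G_p/2 = 9, [qq,q] = G_q/2 = -36
Gamma^p_ij = (G*[ij,p] - F*[ij,q])/(EG - F^2), Gamma^q_ij = (E*[ij,q] - F*[ij,p])/(EG - F^2)
Gamma_ppp = 9/157, Gamma_ppq = -9/157, Gamma_pqq = 36/157, Gamma_qpp = -36/157, Gamma_qpq = 36/157, Gamma_qqq = -144/157
X = (1, -5/4), Y = (5/2, 0) at the point

Answer: (nabla_X Y)^p = 6057/1256, (nabla_X Y)^q = -405/314


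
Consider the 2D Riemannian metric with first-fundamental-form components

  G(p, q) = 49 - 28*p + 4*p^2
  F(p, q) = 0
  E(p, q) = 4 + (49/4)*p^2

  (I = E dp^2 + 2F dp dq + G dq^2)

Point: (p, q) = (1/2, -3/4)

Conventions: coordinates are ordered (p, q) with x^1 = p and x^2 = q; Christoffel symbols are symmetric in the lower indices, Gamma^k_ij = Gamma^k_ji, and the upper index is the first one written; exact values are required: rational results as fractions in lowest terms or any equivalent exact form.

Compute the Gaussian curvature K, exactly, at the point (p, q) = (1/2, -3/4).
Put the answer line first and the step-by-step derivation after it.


Answer: K = -1568/38307

E = 113/16, F = 0, G = 36, EG - F^2 = 1017/4 at the point
E_p = 49/4, E_q = 0, F_p = 0, F_q = 0, G_p = -24, G_q = 0
E_qq = 0, F_pq = 0, G_pp = 8
The intrinsic route: Brioschi's K = (det M1 - det M2)/(EG - F^2)^2.
M1 = [[-E_qq/2 + F_pq - G_pp/2, E_p/2, F_p - E_q/2], [F_q - G_p/2, E, F], [G_q/2, F, G]] = [[-4, 49/8, 0], [12, 113/16, 0], [0, 0, 36]]; det M1 = -3663
M2 = [[0, E_q/2, G_p/2], [E_q/2, E, F], [G_p/2, F, G]] = [[0, 0, -12], [0, 113/16, 0], [-12, 0, 36]]; det M2 = -1017
det M1 - det M2 = -2646; K = -2646 / (1017/4)^2 = -1568/38307


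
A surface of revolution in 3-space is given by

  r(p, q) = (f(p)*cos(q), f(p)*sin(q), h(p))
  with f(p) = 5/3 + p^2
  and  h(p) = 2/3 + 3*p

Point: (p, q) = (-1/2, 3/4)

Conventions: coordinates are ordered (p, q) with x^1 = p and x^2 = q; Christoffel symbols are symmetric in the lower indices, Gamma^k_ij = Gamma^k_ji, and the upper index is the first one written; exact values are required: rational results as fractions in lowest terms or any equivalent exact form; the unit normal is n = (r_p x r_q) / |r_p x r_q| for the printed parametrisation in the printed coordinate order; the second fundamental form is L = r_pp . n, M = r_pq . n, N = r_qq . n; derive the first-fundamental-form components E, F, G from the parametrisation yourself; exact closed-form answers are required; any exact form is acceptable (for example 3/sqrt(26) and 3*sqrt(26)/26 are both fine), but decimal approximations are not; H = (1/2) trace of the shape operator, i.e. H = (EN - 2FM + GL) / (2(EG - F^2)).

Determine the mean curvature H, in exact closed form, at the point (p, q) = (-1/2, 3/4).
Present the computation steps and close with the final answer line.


f = 23/12, f' = -1, f'' = 2, h' = 3, h'' = 0
E = 10, F = 0, G = 529/144; answer radicand W^2 = 10
unnormalised second-form numerators: l = -6, m = 0, n = 23/4; L = l/sqrt(10), and similarly M = m/sqrt(W^2), N = n/sqrt(W^2)
H = (E*n - 2*F*m + G*l) / (2*(EG - F^2)*sqrt(W^2)); E*n - 2*F*m + G*l = 851/24, EG - F^2 = 2645/72, so H = (111/230)/sqrt(10)

Answer: H = 111*sqrt(10)/2300


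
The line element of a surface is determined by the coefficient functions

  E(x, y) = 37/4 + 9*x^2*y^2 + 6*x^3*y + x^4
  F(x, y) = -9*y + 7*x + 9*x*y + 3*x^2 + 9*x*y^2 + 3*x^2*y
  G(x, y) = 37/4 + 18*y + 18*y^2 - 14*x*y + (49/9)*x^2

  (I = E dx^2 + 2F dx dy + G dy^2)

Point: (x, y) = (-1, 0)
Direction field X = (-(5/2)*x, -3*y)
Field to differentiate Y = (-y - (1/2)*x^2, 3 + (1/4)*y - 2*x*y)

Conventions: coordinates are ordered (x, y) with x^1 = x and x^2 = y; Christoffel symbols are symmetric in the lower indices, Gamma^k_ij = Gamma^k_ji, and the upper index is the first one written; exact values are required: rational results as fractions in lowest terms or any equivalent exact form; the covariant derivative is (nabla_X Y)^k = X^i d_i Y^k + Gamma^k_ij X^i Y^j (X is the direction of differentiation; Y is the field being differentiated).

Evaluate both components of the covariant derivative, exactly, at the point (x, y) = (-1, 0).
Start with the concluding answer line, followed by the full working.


Answer: (nabla_X Y)^x = -8103/7754, (nabla_X Y)^y = -15834/3877

E = 41/4, F = -4, G = 529/36 at the point
E_x = -4, E_y = -6, F_x = 1, F_y = -15, G_x = -98/9, G_y = 32
EG - F^2 = 19385/144;  g^inv = (144/19385) * [[529/36, 4], [4, 41/4]]
first-kind symbols [ij,l] = (1/2)(d_i g_jl + d_j g_il - d_l g_ij): [xx,x] = E_x/2 = -2, [xx,y] = F_x - E_y/2 = 4, [xy,x] = E_y/2 = -3, [xy,y] = G_x/2 = -49/9, [yy,x] = F_y - G_x/2 = -86/9, [yy,y] = G_y/2 = 16
Gamma^x_ij = (G*[ij,x] - F*[ij,y])/(EG - F^2), Gamma^y_ij = (E*[ij,y] - F*[ij,x])/(EG - F^2)
Gamma_xxx = -1928/19385, Gamma_xxy = -9484/19385, Gamma_xyy = -99032/174465, Gamma_yxx = 4752/19385, Gamma_yxy = -9764/19385, Gamma_yyy = 18112/19385
X = (5/2, 0), Y = (-1/2, 3) at the point


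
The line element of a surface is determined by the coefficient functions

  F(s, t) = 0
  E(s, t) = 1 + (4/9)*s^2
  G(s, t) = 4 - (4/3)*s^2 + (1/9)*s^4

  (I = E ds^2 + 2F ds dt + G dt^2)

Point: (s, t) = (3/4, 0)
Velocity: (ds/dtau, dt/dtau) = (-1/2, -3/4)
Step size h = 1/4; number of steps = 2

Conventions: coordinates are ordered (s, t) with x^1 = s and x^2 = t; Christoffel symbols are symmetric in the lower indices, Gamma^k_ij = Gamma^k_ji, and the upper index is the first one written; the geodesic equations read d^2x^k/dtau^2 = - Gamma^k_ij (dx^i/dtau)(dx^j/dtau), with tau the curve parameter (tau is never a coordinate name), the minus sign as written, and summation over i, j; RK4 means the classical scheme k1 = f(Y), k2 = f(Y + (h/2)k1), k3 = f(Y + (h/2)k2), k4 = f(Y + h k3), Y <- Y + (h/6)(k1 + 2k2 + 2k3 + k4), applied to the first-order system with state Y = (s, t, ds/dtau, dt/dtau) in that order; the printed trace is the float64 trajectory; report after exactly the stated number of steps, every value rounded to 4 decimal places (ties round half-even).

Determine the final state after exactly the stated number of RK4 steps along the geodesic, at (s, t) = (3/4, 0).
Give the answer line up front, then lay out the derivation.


Answer: s = 0.4462, t = -0.3509, ds/dtau = -0.7022, dt/dtau = -0.6590

f(Y) = (ds/dtau, dt/dtau, -Gamma^s_ij Y'^i Y'^j, -Gamma^t_ij Y'^i Y'^j) with the Gammas evaluated at the stage position; h = 0.250000; intermediate values shown to 6 dp
step 0: s = 0.7500, t = 0.0000, ds/dtau = -0.5000, dt/dtau = -0.7500
step 1:
  k1: at (s, t) = (0.750000, 0.000000), (ds/dtau, dt/dtau) = (-0.500000, -0.750000); Gamma_sss = 0.266667, Gamma_sst = 0.000000, Gamma_stt = 0.725000, Gamma_tss = 0.000000, Gamma_tst = -0.275862, Gamma_ttt = 0.000000; k1 = (-0.500000, -0.750000, -0.474479, 0.206897)
  k2: at (s, t) = (0.687500, -0.093750), (ds/dtau, dt/dtau) = (-0.559310, -0.724138); Gamma_sss = 0.252511, Gamma_sst = 0.000000, Gamma_stt = 0.697857, Gamma_tss = 0.000000, Gamma_tst = -0.248763, Gamma_ttt = 0.000000; k2 = (-0.559310, -0.724138, -0.444932, 0.201507)
  k3: at (s, t) = (0.680086, -0.090517), (ds/dtau, dt/dtau) = (-0.555616, -0.724812); Gamma_sss = 0.250721, Gamma_sst = 0.000000, Gamma_stt = 0.694183, Gamma_tss = 0.000000, Gamma_tst = -0.245630, Gamma_ttt = 0.000000; k3 = (-0.555616, -0.724812, -0.442090, 0.197839)
  k4: at (s, t) = (0.611096, -0.181203), (ds/dtau, dt/dtau) = (-0.610523, -0.700540); Gamma_sss = 0.232937, Gamma_sst = 0.000000, Gamma_stt = 0.655317, Gamma_tss = 0.000000, Gamma_tst = -0.217218, Gamma_ttt = 0.000000; k4 = (-0.610523, -0.700540, -0.408426, 0.185807)
  Y <- Y + (h/6)(k1 + 2k2 + 2k3 + k4): s = 0.6108, t = -0.1812, ds/dtau = -0.6107, dt/dtau = -0.7004
step 2:
  k1: at (s, t) = (0.610818, -0.181185), (ds/dtau, dt/dtau) = (-0.610706, -0.700359); Gamma_sss = 0.232861, Gamma_sst = 0.000000, Gamma_stt = 0.655143, Gamma_tss = 0.000000, Gamma_tst = -0.217106, Gamma_ttt = 0.000000; k1 = (-0.610706, -0.700359, -0.408198, 0.185718)
  k2: at (s, t) = (0.534479, -0.268730), (ds/dtau, dt/dtau) = (-0.661731, -0.677144); Gamma_sss = 0.210784, Gamma_sst = 0.000000, Gamma_stt = 0.602246, Gamma_tss = 0.000000, Gamma_tst = -0.187066, Gamma_ttt = 0.000000; k2 = (-0.661731, -0.677144, -0.368444, 0.167644)
  k3: at (s, t) = (0.528101, -0.265828), (ds/dtau, dt/dtau) = (-0.656762, -0.679403); Gamma_sss = 0.208827, Gamma_sst = 0.000000, Gamma_stt = 0.597362, Gamma_tss = 0.000000, Gamma_tst = -0.184615, Gamma_ttt = 0.000000; k3 = (-0.656762, -0.679403, -0.365810, 0.164753)
  k4: at (s, t) = (0.446627, -0.351036), (ds/dtau, dt/dtau) = (-0.702159, -0.659170); Gamma_sss = 0.182336, Gamma_sst = 0.000000, Gamma_stt = 0.528822, Gamma_tss = 0.000000, Gamma_tst = -0.153995, Gamma_ttt = 0.000000; k4 = (-0.702159, -0.659170, -0.319672, 0.142551)
  Y <- Y + (h/6)(k1 + 2k2 + 2k3 + k4): s = 0.4462, t = -0.3509, ds/dtau = -0.7022, dt/dtau = -0.6590


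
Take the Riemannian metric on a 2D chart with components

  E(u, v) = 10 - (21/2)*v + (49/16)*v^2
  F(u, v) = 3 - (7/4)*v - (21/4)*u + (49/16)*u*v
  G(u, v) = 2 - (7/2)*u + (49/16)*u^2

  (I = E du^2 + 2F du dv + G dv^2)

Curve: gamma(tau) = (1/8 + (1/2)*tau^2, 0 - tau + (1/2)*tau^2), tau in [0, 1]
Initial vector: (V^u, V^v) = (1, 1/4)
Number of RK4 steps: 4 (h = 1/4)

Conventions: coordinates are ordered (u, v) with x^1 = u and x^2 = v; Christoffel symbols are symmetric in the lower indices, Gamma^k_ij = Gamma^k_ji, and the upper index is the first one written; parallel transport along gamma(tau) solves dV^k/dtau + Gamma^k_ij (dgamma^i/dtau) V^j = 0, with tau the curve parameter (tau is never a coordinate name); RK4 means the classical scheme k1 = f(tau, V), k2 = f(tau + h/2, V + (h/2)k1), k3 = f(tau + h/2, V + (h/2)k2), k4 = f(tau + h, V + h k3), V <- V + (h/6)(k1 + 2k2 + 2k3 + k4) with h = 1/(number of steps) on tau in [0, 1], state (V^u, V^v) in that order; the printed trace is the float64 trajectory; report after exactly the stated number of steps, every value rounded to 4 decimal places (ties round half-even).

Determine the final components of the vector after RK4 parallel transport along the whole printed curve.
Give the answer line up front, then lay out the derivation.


Answer: V^u = 0.8421, V^v = 0.2148

gamma'(tau) = (tau, -1 + tau); f(tau, V)^k = -Gamma^k_ij(gamma(tau)) gamma'^i(tau) V^j; h = 1/4; intermediate values shown to 6 dp
curve data and Christoffel symbols at the stage parameters:
  tau = 0.000000: gamma = (0.125000, 0.000000), gamma' = (0.000000, -1.000000); Gamma_uuu = 0.000000, Gamma_uuv = -0.494800, Gamma_uvv = 0.000000, Gamma_vuu = 0.000000, Gamma_vuv = -0.128854, Gamma_vvv = 0.000000
  tau = 0.125000: gamma = (0.132812, -0.117188), gamma' = (0.125000, -0.875000); Gamma_uuu = 0.000000, Gamma_uuv = -0.472857, Gamma_uvv = 0.000000, Gamma_vuu = 0.000000, Gamma_vuv = -0.113244, Gamma_vvv = 0.000000
  tau = 0.250000: gamma = (0.156250, -0.218750), gamma' = (0.250000, -0.750000); Gamma_uuu = 0.000000, Gamma_uuv = -0.456386, Gamma_uvv = 0.000000, Gamma_vuu = 0.000000, Gamma_vuv = -0.098023, Gamma_vvv = 0.000000
  tau = 0.375000: gamma = (0.195312, -0.304688), gamma' = (0.375000, -0.625000); Gamma_uuu = 0.000000, Gamma_uuv = -0.444292, Gamma_uvv = 0.000000, Gamma_vuu = 0.000000, Gamma_vuv = -0.082768, Gamma_vvv = 0.000000
  tau = 0.500000: gamma = (0.250000, -0.375000), gamma' = (0.500000, -0.500000); Gamma_uuu = 0.000000, Gamma_uuv = -0.435725, Gamma_uvv = 0.000000, Gamma_vuu = 0.000000, Gamma_vuv = -0.067035, Gamma_vvv = 0.000000
  tau = 0.625000: gamma = (0.320312, -0.429688), gamma' = (0.625000, -0.375000); Gamma_uuu = 0.000000, Gamma_uuv = -0.429980, Gamma_uvv = 0.000000, Gamma_vuu = 0.000000, Gamma_vuv = -0.050362, Gamma_vvv = 0.000000
  tau = 0.750000: gamma = (0.406250, -0.468750), gamma' = (0.750000, -0.250000); Gamma_uuu = 0.000000, Gamma_uuv = -0.426419, Gamma_uvv = 0.000000, Gamma_vuu = 0.000000, Gamma_vuv = -0.032265, Gamma_vvv = 0.000000
  tau = 0.875000: gamma = (0.507812, -0.492188), gamma' = (0.875000, -0.125000); Gamma_uuu = 0.000000, Gamma_uuv = -0.424395, Gamma_uvv = 0.000000, Gamma_vuu = 0.000000, Gamma_vuv = -0.012236, Gamma_vvv = 0.000000
  tau = 1.000000: gamma = (0.625000, -0.500000), gamma' = (1.000000, 0.000000); Gamma_uuu = 0.000000, Gamma_uuv = -0.423182, Gamma_uvv = 0.000000, Gamma_vuu = 0.000000, Gamma_vuv = 0.010238, Gamma_vvv = 0.000000
step 0: V^u = 1.0000, V^v = 0.2500
step 1: k1 = (-0.494800, -0.128854), k2 = (-0.374335, -0.089649), k3 = (-0.380275, -0.091071), k4 = (-0.283822, -0.060959); V <- V + (h/6)(k1 + 2k2 + 2k3 + k4): V^u = 0.9047, V^v = 0.2270
step 2: k1 = (-0.283757, -0.060945), k2 = (-0.204806, -0.038154), k3 = (-0.207072, -0.038576), k4 = (-0.138456, -0.021301); V <- V + (h/6)(k1 + 2k2 + 2k3 + k4): V^u = 0.8528, V^v = 0.2172
step 3: k1 = (-0.138462, -0.021302), k2 = (-0.077053, -0.009025), k3 = (-0.077879, -0.009122), k4 = (-0.020095, -0.001520); V <- V + (h/6)(k1 + 2k2 + 2k3 + k4): V^u = 0.8332, V^v = 0.2147
step 4: k1 = (-0.020148, -0.001525), k2 = (0.035605, 0.001027), k3 = (0.035354, 0.001019), k4 = (0.090985, -0.002201); V <- V + (h/6)(k1 + 2k2 + 2k3 + k4): V^u = 0.8421, V^v = 0.2148


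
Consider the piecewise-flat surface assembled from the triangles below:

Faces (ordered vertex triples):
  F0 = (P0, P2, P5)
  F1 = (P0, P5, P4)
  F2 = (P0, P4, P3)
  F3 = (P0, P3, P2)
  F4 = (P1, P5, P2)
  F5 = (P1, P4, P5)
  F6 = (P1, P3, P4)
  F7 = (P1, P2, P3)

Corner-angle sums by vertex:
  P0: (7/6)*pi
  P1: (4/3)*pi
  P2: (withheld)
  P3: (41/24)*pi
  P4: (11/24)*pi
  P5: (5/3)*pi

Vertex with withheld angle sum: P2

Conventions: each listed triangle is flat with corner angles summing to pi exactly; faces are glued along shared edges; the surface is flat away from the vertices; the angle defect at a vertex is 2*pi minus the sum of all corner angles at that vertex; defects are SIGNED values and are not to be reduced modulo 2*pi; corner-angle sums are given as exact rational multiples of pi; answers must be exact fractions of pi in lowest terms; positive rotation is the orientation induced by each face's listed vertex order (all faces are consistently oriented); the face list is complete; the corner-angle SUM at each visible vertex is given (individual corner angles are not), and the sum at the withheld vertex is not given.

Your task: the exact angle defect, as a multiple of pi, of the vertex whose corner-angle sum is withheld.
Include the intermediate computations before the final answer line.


V = 6, E = 12, F = 8; chi = V - E + F = 2
Gauss-Bonnet: total defect = 2*pi*chi = 4*pi; visible defects sum to (11/3)*pi

Answer: defect(P2) = pi/3


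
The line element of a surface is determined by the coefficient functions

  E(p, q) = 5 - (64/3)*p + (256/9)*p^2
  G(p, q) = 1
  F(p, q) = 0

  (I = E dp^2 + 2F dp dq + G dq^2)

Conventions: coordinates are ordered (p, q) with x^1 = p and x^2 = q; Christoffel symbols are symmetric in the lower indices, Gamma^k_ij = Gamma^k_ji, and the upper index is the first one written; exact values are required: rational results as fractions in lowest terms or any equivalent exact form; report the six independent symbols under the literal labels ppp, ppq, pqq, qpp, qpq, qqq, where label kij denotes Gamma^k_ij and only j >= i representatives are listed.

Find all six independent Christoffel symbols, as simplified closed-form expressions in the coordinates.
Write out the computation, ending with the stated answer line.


E = 5 - (64/3)*p + (256/9)*p^2; F = 0; G = 1
Gamma^k_ij = (1/2) g^{kl} (d_i g_jl + d_j g_il - d_l g_ij), with g^inv = (1/(EG-F^2)) [[G, -F], [-F, E]]
first partials: E_p = -64/3 + (512/9)*p, E_q = 0, F_p = 0, F_q = 0, G_p = 0, G_q = 0
D = EG - F^2 = 5 - (64/3)*p + (256/9)*p^2
expanded: Gamma^p_pp = (G E_p - 2F F_p + F E_q)/(2D), Gamma^p_pq = (G E_q - F G_p)/(2D), Gamma^p_qq = (2G F_q - G G_p - F G_q)/(2D), Gamma^q_pp = (2E F_p - E E_q - F E_p)/(2D), Gamma^q_pq = (E G_p - F E_q)/(2D), Gamma^q_qq = (E G_q - 2F F_q + F G_p)/(2D); substitute and cancel common factors

Answer: Gamma_ppp = (256*p - 96)/(256*p^2 - 192*p + 45), Gamma_ppq = 0, Gamma_pqq = 0, Gamma_qpp = 0, Gamma_qpq = 0, Gamma_qqq = 0


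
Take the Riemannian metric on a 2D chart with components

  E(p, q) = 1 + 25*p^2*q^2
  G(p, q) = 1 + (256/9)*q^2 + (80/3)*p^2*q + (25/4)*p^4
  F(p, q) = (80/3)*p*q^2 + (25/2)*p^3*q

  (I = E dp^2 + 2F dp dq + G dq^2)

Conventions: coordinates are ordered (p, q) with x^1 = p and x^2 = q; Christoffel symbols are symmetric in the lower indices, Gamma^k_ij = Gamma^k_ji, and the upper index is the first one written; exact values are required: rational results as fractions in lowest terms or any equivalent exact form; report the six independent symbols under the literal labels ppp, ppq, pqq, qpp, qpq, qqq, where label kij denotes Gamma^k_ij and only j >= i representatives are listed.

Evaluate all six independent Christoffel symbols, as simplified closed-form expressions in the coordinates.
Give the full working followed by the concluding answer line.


E = 1 + 25*p^2*q^2; F = (80/3)*p*q^2 + (25/2)*p^3*q; G = 1 + (256/9)*q^2 + (80/3)*p^2*q + (25/4)*p^4
Gamma^k_ij = (1/2) g^{kl} (d_i g_jl + d_j g_il - d_l g_ij), with g^inv = (1/(EG-F^2)) [[G, -F], [-F, E]]
first partials: E_p = 50*p*q^2, E_q = 50*p^2*q, F_p = (80/3)*q^2 + (75/2)*p^2*q, F_q = (160/3)*p*q + (25/2)*p^3, G_p = (160/3)*p*q + 25*p^3, G_q = (512/9)*q + (80/3)*p^2
D = EG - F^2 = 1 + (256/9)*q^2 + (80/3)*p^2*q + 25*p^2*q^2 + (25/4)*p^4
expanded: Gamma^p_pp = (G E_p - 2F F_p + F E_q)/(2D), Gamma^p_pq = (G E_q - F G_p)/(2D), Gamma^p_qq = (2G F_q - G G_p - F G_q)/(2D), Gamma^q_pp = (2E F_p - E E_q - F E_p)/(2D), Gamma^q_pq = (E G_p - F E_q)/(2D), Gamma^q_qq = (E G_q - 2F F_q + F G_p)/(2D); substitute and cancel common factors

Answer: Gamma_ppp = 900*p*q^2/(225*p^4 + 900*p^2*q^2 + 960*p^2*q + 1024*q^2 + 36), Gamma_ppq = 900*p^2*q/(225*p^4 + 900*p^2*q^2 + 960*p^2*q + 1024*q^2 + 36), Gamma_pqq = 960*p*q/(225*p^4 + 900*p^2*q^2 + 960*p^2*q + 1024*q^2 + 36), Gamma_qpp = (450*p^2*q + 960*q^2)/(225*p^4 + 900*p^2*q^2 + 960*p^2*q + 1024*q^2 + 36), Gamma_qpq = (450*p^3 + 960*p*q)/(225*p^4 + 900*p^2*q^2 + 960*p^2*q + 1024*q^2 + 36), Gamma_qqq = (480*p^2 + 1024*q)/(225*p^4 + 900*p^2*q^2 + 960*p^2*q + 1024*q^2 + 36)


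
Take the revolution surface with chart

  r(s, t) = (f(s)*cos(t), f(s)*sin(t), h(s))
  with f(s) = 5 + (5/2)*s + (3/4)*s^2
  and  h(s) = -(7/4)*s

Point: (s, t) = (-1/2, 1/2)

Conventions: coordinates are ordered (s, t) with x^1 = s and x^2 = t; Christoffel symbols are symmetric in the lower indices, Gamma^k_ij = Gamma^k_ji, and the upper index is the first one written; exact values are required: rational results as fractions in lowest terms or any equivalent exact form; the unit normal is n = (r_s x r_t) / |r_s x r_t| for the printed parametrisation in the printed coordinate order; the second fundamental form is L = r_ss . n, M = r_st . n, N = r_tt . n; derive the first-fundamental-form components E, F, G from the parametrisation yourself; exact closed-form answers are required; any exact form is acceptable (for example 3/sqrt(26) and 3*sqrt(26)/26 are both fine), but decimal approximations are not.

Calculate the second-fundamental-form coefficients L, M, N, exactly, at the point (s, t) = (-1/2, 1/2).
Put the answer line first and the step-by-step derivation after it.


Answer: L = 3*sqrt(2)/4, M = 0, N = -63*sqrt(2)/32

f = 63/16, f' = 7/4, f'' = 3/2, h' = -7/4, h'' = 0
E = 49/8, F = 0, G = 3969/256; answer radicand W^2 = 49/8
unnormalised second-form numerators: l = 21/8, m = 0, n = -441/64; L = l/sqrt(49/8), and similarly M = m/sqrt(W^2), N = n/sqrt(W^2)


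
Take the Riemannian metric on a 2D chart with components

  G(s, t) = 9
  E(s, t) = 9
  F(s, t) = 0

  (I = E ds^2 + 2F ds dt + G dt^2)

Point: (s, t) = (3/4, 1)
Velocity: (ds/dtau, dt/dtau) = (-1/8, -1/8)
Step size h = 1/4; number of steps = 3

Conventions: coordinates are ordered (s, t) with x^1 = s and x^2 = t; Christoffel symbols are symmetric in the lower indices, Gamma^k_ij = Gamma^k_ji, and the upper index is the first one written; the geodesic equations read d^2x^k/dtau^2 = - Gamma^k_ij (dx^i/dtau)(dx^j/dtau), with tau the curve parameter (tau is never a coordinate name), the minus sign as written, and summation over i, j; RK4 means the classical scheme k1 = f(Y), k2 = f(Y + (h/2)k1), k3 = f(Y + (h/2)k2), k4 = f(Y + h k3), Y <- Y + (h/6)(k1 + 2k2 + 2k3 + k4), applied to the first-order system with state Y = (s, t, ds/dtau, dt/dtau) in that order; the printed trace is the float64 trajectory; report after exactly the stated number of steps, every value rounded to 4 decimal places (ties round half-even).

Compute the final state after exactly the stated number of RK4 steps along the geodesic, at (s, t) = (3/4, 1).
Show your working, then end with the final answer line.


f(Y) = (ds/dtau, dt/dtau, -Gamma^s_ij Y'^i Y'^j, -Gamma^t_ij Y'^i Y'^j) with the Gammas evaluated at the stage position; h = 0.250000; intermediate values shown to 6 dp
step 0: s = 0.7500, t = 1.0000, ds/dtau = -0.1250, dt/dtau = -0.1250
step 1:
  k1: at (s, t) = (0.750000, 1.000000), (ds/dtau, dt/dtau) = (-0.125000, -0.125000); Gamma_sss = 0.000000, Gamma_sst = 0.000000, Gamma_stt = 0.000000, Gamma_tss = 0.000000, Gamma_tst = 0.000000, Gamma_ttt = 0.000000; k1 = (-0.125000, -0.125000, 0.000000, 0.000000)
  k2: at (s, t) = (0.734375, 0.984375), (ds/dtau, dt/dtau) = (-0.125000, -0.125000); Gamma_sss = 0.000000, Gamma_sst = 0.000000, Gamma_stt = 0.000000, Gamma_tss = 0.000000, Gamma_tst = 0.000000, Gamma_ttt = 0.000000; k2 = (-0.125000, -0.125000, 0.000000, 0.000000)
  k3: at (s, t) = (0.734375, 0.984375), (ds/dtau, dt/dtau) = (-0.125000, -0.125000); Gamma_sss = 0.000000, Gamma_sst = 0.000000, Gamma_stt = 0.000000, Gamma_tss = 0.000000, Gamma_tst = 0.000000, Gamma_ttt = 0.000000; k3 = (-0.125000, -0.125000, 0.000000, 0.000000)
  k4: at (s, t) = (0.718750, 0.968750), (ds/dtau, dt/dtau) = (-0.125000, -0.125000); Gamma_sss = 0.000000, Gamma_sst = 0.000000, Gamma_stt = 0.000000, Gamma_tss = 0.000000, Gamma_tst = 0.000000, Gamma_ttt = 0.000000; k4 = (-0.125000, -0.125000, 0.000000, 0.000000)
  Y <- Y + (h/6)(k1 + 2k2 + 2k3 + k4): s = 0.7188, t = 0.9688, ds/dtau = -0.1250, dt/dtau = -0.1250
step 2:
  k1: at (s, t) = (0.718750, 0.968750), (ds/dtau, dt/dtau) = (-0.125000, -0.125000); Gamma_sss = 0.000000, Gamma_sst = 0.000000, Gamma_stt = 0.000000, Gamma_tss = 0.000000, Gamma_tst = 0.000000, Gamma_ttt = 0.000000; k1 = (-0.125000, -0.125000, 0.000000, 0.000000)
  k2: at (s, t) = (0.703125, 0.953125), (ds/dtau, dt/dtau) = (-0.125000, -0.125000); Gamma_sss = 0.000000, Gamma_sst = 0.000000, Gamma_stt = 0.000000, Gamma_tss = 0.000000, Gamma_tst = 0.000000, Gamma_ttt = 0.000000; k2 = (-0.125000, -0.125000, 0.000000, 0.000000)
  k3: at (s, t) = (0.703125, 0.953125), (ds/dtau, dt/dtau) = (-0.125000, -0.125000); Gamma_sss = 0.000000, Gamma_sst = 0.000000, Gamma_stt = 0.000000, Gamma_tss = 0.000000, Gamma_tst = 0.000000, Gamma_ttt = 0.000000; k3 = (-0.125000, -0.125000, 0.000000, 0.000000)
  k4: at (s, t) = (0.687500, 0.937500), (ds/dtau, dt/dtau) = (-0.125000, -0.125000); Gamma_sss = 0.000000, Gamma_sst = 0.000000, Gamma_stt = 0.000000, Gamma_tss = 0.000000, Gamma_tst = 0.000000, Gamma_ttt = 0.000000; k4 = (-0.125000, -0.125000, 0.000000, 0.000000)
  Y <- Y + (h/6)(k1 + 2k2 + 2k3 + k4): s = 0.6875, t = 0.9375, ds/dtau = -0.1250, dt/dtau = -0.1250
step 3:
  k1: at (s, t) = (0.687500, 0.937500), (ds/dtau, dt/dtau) = (-0.125000, -0.125000); Gamma_sss = 0.000000, Gamma_sst = 0.000000, Gamma_stt = 0.000000, Gamma_tss = 0.000000, Gamma_tst = 0.000000, Gamma_ttt = 0.000000; k1 = (-0.125000, -0.125000, 0.000000, 0.000000)
  k2: at (s, t) = (0.671875, 0.921875), (ds/dtau, dt/dtau) = (-0.125000, -0.125000); Gamma_sss = 0.000000, Gamma_sst = 0.000000, Gamma_stt = 0.000000, Gamma_tss = 0.000000, Gamma_tst = 0.000000, Gamma_ttt = 0.000000; k2 = (-0.125000, -0.125000, 0.000000, 0.000000)
  k3: at (s, t) = (0.671875, 0.921875), (ds/dtau, dt/dtau) = (-0.125000, -0.125000); Gamma_sss = 0.000000, Gamma_sst = 0.000000, Gamma_stt = 0.000000, Gamma_tss = 0.000000, Gamma_tst = 0.000000, Gamma_ttt = 0.000000; k3 = (-0.125000, -0.125000, 0.000000, 0.000000)
  k4: at (s, t) = (0.656250, 0.906250), (ds/dtau, dt/dtau) = (-0.125000, -0.125000); Gamma_sss = 0.000000, Gamma_sst = 0.000000, Gamma_stt = 0.000000, Gamma_tss = 0.000000, Gamma_tst = 0.000000, Gamma_ttt = 0.000000; k4 = (-0.125000, -0.125000, 0.000000, 0.000000)
  Y <- Y + (h/6)(k1 + 2k2 + 2k3 + k4): s = 0.6562, t = 0.9062, ds/dtau = -0.1250, dt/dtau = -0.1250

Answer: s = 0.6562, t = 0.9062, ds/dtau = -0.1250, dt/dtau = -0.1250
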